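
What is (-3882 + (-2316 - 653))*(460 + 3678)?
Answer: -28349438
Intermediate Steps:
(-3882 + (-2316 - 653))*(460 + 3678) = (-3882 - 2969)*4138 = -6851*4138 = -28349438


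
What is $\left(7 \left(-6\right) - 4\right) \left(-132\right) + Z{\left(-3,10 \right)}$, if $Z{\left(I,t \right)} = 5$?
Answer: $6077$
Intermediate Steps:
$\left(7 \left(-6\right) - 4\right) \left(-132\right) + Z{\left(-3,10 \right)} = \left(7 \left(-6\right) - 4\right) \left(-132\right) + 5 = \left(-42 - 4\right) \left(-132\right) + 5 = \left(-46\right) \left(-132\right) + 5 = 6072 + 5 = 6077$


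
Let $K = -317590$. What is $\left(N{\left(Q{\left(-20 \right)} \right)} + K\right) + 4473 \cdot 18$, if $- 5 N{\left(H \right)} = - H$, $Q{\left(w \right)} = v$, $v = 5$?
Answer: $-237075$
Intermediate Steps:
$Q{\left(w \right)} = 5$
$N{\left(H \right)} = \frac{H}{5}$ ($N{\left(H \right)} = - \frac{\left(-1\right) H}{5} = \frac{H}{5}$)
$\left(N{\left(Q{\left(-20 \right)} \right)} + K\right) + 4473 \cdot 18 = \left(\frac{1}{5} \cdot 5 - 317590\right) + 4473 \cdot 18 = \left(1 - 317590\right) + 80514 = -317589 + 80514 = -237075$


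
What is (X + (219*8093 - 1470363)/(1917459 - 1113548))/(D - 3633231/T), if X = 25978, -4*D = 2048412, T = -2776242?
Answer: -2760946487980324/54425472329946245 ≈ -0.050729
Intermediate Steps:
D = -512103 (D = -1/4*2048412 = -512103)
(X + (219*8093 - 1470363)/(1917459 - 1113548))/(D - 3633231/T) = (25978 + (219*8093 - 1470363)/(1917459 - 1113548))/(-512103 - 3633231/(-2776242)) = (25978 + (1772367 - 1470363)/803911)/(-512103 - 3633231*(-1/2776242)) = (25978 + 302004*(1/803911))/(-512103 + 173011/132202) = (25978 + 302004/803911)/(-67700867795/132202) = (20884301962/803911)*(-132202/67700867795) = -2760946487980324/54425472329946245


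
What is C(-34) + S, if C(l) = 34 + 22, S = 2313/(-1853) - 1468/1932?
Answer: 48322714/894999 ≈ 53.992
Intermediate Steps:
S = -1797230/894999 (S = 2313*(-1/1853) - 1468*1/1932 = -2313/1853 - 367/483 = -1797230/894999 ≈ -2.0081)
C(l) = 56
C(-34) + S = 56 - 1797230/894999 = 48322714/894999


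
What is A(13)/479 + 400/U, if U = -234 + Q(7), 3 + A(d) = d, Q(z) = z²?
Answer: -37950/17723 ≈ -2.1413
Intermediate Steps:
A(d) = -3 + d
U = -185 (U = -234 + 7² = -234 + 49 = -185)
A(13)/479 + 400/U = (-3 + 13)/479 + 400/(-185) = 10*(1/479) + 400*(-1/185) = 10/479 - 80/37 = -37950/17723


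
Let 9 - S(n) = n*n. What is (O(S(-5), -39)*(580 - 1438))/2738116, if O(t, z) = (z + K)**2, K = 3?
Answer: -277992/684529 ≈ -0.40611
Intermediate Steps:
S(n) = 9 - n**2 (S(n) = 9 - n*n = 9 - n**2)
O(t, z) = (3 + z)**2 (O(t, z) = (z + 3)**2 = (3 + z)**2)
(O(S(-5), -39)*(580 - 1438))/2738116 = ((3 - 39)**2*(580 - 1438))/2738116 = ((-36)**2*(-858))*(1/2738116) = (1296*(-858))*(1/2738116) = -1111968*1/2738116 = -277992/684529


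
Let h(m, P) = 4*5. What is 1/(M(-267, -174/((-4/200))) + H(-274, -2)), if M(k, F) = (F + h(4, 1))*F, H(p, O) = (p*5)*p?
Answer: 1/76239380 ≈ 1.3117e-8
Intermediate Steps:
h(m, P) = 20
H(p, O) = 5*p² (H(p, O) = (5*p)*p = 5*p²)
M(k, F) = F*(20 + F) (M(k, F) = (F + 20)*F = (20 + F)*F = F*(20 + F))
1/(M(-267, -174/((-4/200))) + H(-274, -2)) = 1/((-174/((-4/200)))*(20 - 174/((-4/200))) + 5*(-274)²) = 1/((-174/((-4*1/200)))*(20 - 174/((-4*1/200))) + 5*75076) = 1/((-174/(-1/50))*(20 - 174/(-1/50)) + 375380) = 1/((-174*(-50))*(20 - 174*(-50)) + 375380) = 1/(8700*(20 + 8700) + 375380) = 1/(8700*8720 + 375380) = 1/(75864000 + 375380) = 1/76239380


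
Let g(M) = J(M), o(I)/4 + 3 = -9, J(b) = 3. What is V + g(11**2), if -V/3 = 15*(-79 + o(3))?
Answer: 5718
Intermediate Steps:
o(I) = -48 (o(I) = -12 + 4*(-9) = -12 - 36 = -48)
g(M) = 3
V = 5715 (V = -45*(-79 - 48) = -45*(-127) = -3*(-1905) = 5715)
V + g(11**2) = 5715 + 3 = 5718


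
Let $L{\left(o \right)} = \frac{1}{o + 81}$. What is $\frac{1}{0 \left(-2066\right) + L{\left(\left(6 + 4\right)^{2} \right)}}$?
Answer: $181$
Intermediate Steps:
$L{\left(o \right)} = \frac{1}{81 + o}$
$\frac{1}{0 \left(-2066\right) + L{\left(\left(6 + 4\right)^{2} \right)}} = \frac{1}{0 \left(-2066\right) + \frac{1}{81 + \left(6 + 4\right)^{2}}} = \frac{1}{0 + \frac{1}{81 + 10^{2}}} = \frac{1}{0 + \frac{1}{81 + 100}} = \frac{1}{0 + \frac{1}{181}} = \frac{1}{\frac{1}{181}} = 181$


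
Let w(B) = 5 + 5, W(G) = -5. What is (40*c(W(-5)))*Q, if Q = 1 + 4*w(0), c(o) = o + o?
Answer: -16400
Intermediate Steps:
c(o) = 2*o
w(B) = 10
Q = 41 (Q = 1 + 4*10 = 1 + 40 = 41)
(40*c(W(-5)))*Q = (40*(2*(-5)))*41 = (40*(-10))*41 = -400*41 = -16400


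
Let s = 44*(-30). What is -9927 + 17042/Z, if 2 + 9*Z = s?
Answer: -6638436/661 ≈ -10043.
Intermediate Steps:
s = -1320
Z = -1322/9 (Z = -2/9 + (⅑)*(-1320) = -2/9 - 440/3 = -1322/9 ≈ -146.89)
-9927 + 17042/Z = -9927 + 17042/(-1322/9) = -9927 + 17042*(-9/1322) = -9927 - 76689/661 = -6638436/661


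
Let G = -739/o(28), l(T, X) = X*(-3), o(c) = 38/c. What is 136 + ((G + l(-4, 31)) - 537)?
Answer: -19732/19 ≈ -1038.5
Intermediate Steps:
l(T, X) = -3*X
G = -10346/19 (G = -739/(38/28) = -739/(38*(1/28)) = -739/19/14 = -739*14/19 = -10346/19 ≈ -544.53)
136 + ((G + l(-4, 31)) - 537) = 136 + ((-10346/19 - 3*31) - 537) = 136 + ((-10346/19 - 93) - 537) = 136 + (-12113/19 - 537) = 136 - 22316/19 = -19732/19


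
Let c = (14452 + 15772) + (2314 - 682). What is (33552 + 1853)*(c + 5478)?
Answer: 1321810270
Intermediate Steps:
c = 31856 (c = 30224 + 1632 = 31856)
(33552 + 1853)*(c + 5478) = (33552 + 1853)*(31856 + 5478) = 35405*37334 = 1321810270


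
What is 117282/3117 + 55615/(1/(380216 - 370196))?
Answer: 578995568794/1039 ≈ 5.5726e+8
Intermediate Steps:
117282/3117 + 55615/(1/(380216 - 370196)) = 117282*(1/3117) + 55615/(1/10020) = 39094/1039 + 55615/(1/10020) = 39094/1039 + 55615*10020 = 39094/1039 + 557262300 = 578995568794/1039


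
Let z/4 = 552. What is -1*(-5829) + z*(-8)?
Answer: -11835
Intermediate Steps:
z = 2208 (z = 4*552 = 2208)
-1*(-5829) + z*(-8) = -1*(-5829) + 2208*(-8) = 5829 - 17664 = -11835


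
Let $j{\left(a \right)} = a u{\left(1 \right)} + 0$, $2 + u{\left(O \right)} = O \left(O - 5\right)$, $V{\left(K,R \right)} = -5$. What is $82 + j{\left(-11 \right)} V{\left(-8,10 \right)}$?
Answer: $-248$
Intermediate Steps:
$u{\left(O \right)} = -2 + O \left(-5 + O\right)$ ($u{\left(O \right)} = -2 + O \left(O - 5\right) = -2 + O \left(-5 + O\right)$)
$j{\left(a \right)} = - 6 a$ ($j{\left(a \right)} = a \left(-2 + 1^{2} - 5\right) + 0 = a \left(-2 + 1 - 5\right) + 0 = a \left(-6\right) + 0 = - 6 a + 0 = - 6 a$)
$82 + j{\left(-11 \right)} V{\left(-8,10 \right)} = 82 + \left(-6\right) \left(-11\right) \left(-5\right) = 82 + 66 \left(-5\right) = 82 - 330 = -248$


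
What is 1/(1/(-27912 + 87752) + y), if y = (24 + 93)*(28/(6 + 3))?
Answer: 59840/21781761 ≈ 0.0027473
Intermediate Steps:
y = 364 (y = 117*(28/9) = 364)
1/(1/(-27912 + 87752) + y) = 1/(1/(-27912 + 87752) + 364) = 1/(1/59840 + 364) = 1/(21781761/59840) = 59840/21781761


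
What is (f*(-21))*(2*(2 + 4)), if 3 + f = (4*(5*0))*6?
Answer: 756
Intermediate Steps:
f = -3 (f = -3 + (4*(5*0))*6 = -3 + (4*0)*6 = -3 + 0*6 = -3 + 0 = -3)
(f*(-21))*(2*(2 + 4)) = (-3*(-21))*(2*(2 + 4)) = 63*(2*6) = 63*12 = 756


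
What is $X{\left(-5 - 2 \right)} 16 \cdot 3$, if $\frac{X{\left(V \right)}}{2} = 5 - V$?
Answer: $1152$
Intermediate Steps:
$X{\left(V \right)} = 10 - 2 V$ ($X{\left(V \right)} = 2 \left(5 - V\right) = 10 - 2 V$)
$X{\left(-5 - 2 \right)} 16 \cdot 3 = \left(10 - 2 \left(-5 - 2\right)\right) 16 \cdot 3 = \left(10 - -14\right) 16 \cdot 3 = \left(10 + 14\right) 16 \cdot 3 = 24 \cdot 16 \cdot 3 = 384 \cdot 3 = 1152$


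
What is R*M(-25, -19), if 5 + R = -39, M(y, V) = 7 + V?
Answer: 528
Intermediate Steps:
R = -44 (R = -5 - 39 = -44)
R*M(-25, -19) = -44*(7 - 19) = -44*(-12) = 528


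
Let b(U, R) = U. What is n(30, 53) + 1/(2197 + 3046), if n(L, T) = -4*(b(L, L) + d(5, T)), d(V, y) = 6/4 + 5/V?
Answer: -681589/5243 ≈ -130.00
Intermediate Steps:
d(V, y) = 3/2 + 5/V (d(V, y) = 6*(¼) + 5/V = 3/2 + 5/V)
n(L, T) = -10 - 4*L (n(L, T) = -4*(L + (3/2 + 5/5)) = -4*(L + (3/2 + 5*(⅕))) = -4*(L + (3/2 + 1)) = -4*(L + 5/2) = -4*(5/2 + L) = -10 - 4*L)
n(30, 53) + 1/(2197 + 3046) = (-10 - 4*30) + 1/(2197 + 3046) = (-10 - 120) + 1/5243 = -130 + 1/5243 = -681589/5243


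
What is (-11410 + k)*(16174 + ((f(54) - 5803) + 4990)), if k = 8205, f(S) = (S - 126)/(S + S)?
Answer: -147689605/3 ≈ -4.9230e+7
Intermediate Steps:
f(S) = (-126 + S)/(2*S) (f(S) = (-126 + S)/((2*S)) = (-126 + S)*(1/(2*S)) = (-126 + S)/(2*S))
(-11410 + k)*(16174 + ((f(54) - 5803) + 4990)) = (-11410 + 8205)*(16174 + (((1/2)*(-126 + 54)/54 - 5803) + 4990)) = -3205*(16174 + (((1/2)*(1/54)*(-72) - 5803) + 4990)) = -3205*(16174 + ((-2/3 - 5803) + 4990)) = -3205*(16174 + (-17411/3 + 4990)) = -3205*(16174 - 2441/3) = -3205*46081/3 = -147689605/3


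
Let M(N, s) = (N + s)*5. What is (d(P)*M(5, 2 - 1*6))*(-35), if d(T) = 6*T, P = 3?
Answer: -3150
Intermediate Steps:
M(N, s) = 5*N + 5*s
(d(P)*M(5, 2 - 1*6))*(-35) = ((6*3)*(5*5 + 5*(2 - 1*6)))*(-35) = (18*(25 + 5*(2 - 6)))*(-35) = (18*(25 + 5*(-4)))*(-35) = (18*(25 - 20))*(-35) = (18*5)*(-35) = 90*(-35) = -3150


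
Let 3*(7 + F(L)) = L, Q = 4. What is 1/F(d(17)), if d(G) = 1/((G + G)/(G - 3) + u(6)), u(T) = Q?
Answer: -135/938 ≈ -0.14392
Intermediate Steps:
u(T) = 4
d(G) = 1/(4 + 2*G/(-3 + G)) (d(G) = 1/((G + G)/(G - 3) + 4) = 1/((2*G)/(-3 + G) + 4) = 1/(2*G/(-3 + G) + 4) = 1/(4 + 2*G/(-3 + G)))
F(L) = -7 + L/3
1/F(d(17)) = 1/(-7 + ((-3 + 17)/(6*(-2 + 17)))/3) = 1/(-7 + ((1/6)*14/15)/3) = 1/(-7 + ((1/6)*(1/15)*14)/3) = 1/(-7 + (1/3)*(7/45)) = 1/(-7 + 7/135) = 1/(-938/135) = -135/938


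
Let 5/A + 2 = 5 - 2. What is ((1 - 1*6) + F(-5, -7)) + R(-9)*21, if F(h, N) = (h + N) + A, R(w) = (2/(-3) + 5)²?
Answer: 1147/3 ≈ 382.33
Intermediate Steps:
R(w) = 169/9 (R(w) = (2*(-⅓) + 5)² = (-⅔ + 5)² = (13/3)² = 169/9)
A = 5 (A = 5/(-2 + (5 - 2)) = 5/(-2 + 3) = 5/1 = 5*1 = 5)
F(h, N) = 5 + N + h (F(h, N) = (h + N) + 5 = (N + h) + 5 = 5 + N + h)
((1 - 1*6) + F(-5, -7)) + R(-9)*21 = ((1 - 1*6) + (5 - 7 - 5)) + (169/9)*21 = ((1 - 6) - 7) + 1183/3 = (-5 - 7) + 1183/3 = -12 + 1183/3 = 1147/3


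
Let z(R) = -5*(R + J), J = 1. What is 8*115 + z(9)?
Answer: 870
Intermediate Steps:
z(R) = -5 - 5*R (z(R) = -5*(R + 1) = -5*(1 + R) = -5 - 5*R)
8*115 + z(9) = 8*115 + (-5 - 5*9) = 920 + (-5 - 45) = 920 - 50 = 870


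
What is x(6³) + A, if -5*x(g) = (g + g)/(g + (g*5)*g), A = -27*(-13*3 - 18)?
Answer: 8318293/5405 ≈ 1539.0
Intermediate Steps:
A = 1539 (A = -27*(-39 - 18) = -27*(-57) = 1539)
x(g) = -2*g/(5*(g + 5*g²)) (x(g) = -(g + g)/(5*(g + (g*5)*g)) = -2*g/(5*(g + (5*g)*g)) = -2*g/(5*(g + 5*g²)))
x(6³) + A = -2/(5 + 25*6³) + 1539 = -2/(5 + 25*216) + 1539 = -2/(5 + 5400) + 1539 = -2/5405 + 1539 = 8318293/5405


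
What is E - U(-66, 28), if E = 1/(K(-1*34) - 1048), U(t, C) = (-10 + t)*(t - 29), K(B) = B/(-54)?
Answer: -204174407/28279 ≈ -7220.0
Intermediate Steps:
K(B) = -B/54 (K(B) = B*(-1/54) = -B/54)
U(t, C) = (-29 + t)*(-10 + t) (U(t, C) = (-10 + t)*(-29 + t) = (-29 + t)*(-10 + t))
E = -27/28279 (E = 1/(-(-1)*34/54 - 1048) = 1/(-1/54*(-34) - 1048) = 1/(17/27 - 1048) = 1/(-28279/27) = -27/28279 ≈ -0.00095477)
E - U(-66, 28) = -27/28279 - (290 + (-66)**2 - 39*(-66)) = -27/28279 - (290 + 4356 + 2574) = -27/28279 - 1*7220 = -27/28279 - 7220 = -204174407/28279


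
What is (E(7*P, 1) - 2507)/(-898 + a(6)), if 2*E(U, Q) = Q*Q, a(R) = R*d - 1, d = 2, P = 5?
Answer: 5013/1774 ≈ 2.8258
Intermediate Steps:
a(R) = -1 + 2*R (a(R) = R*2 - 1 = 2*R - 1 = -1 + 2*R)
E(U, Q) = Q²/2 (E(U, Q) = (Q*Q)/2 = Q²/2)
(E(7*P, 1) - 2507)/(-898 + a(6)) = ((½)*1² - 2507)/(-898 + (-1 + 2*6)) = ((½)*1 - 2507)/(-898 + (-1 + 12)) = (½ - 2507)/(-898 + 11) = -5013/2/(-887) = -5013/2*(-1/887) = 5013/1774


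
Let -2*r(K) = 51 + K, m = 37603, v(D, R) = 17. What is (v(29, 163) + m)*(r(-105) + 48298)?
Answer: 1817986500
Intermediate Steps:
r(K) = -51/2 - K/2 (r(K) = -(51 + K)/2 = -51/2 - K/2)
(v(29, 163) + m)*(r(-105) + 48298) = (17 + 37603)*((-51/2 - ½*(-105)) + 48298) = 37620*((-51/2 + 105/2) + 48298) = 37620*(27 + 48298) = 37620*48325 = 1817986500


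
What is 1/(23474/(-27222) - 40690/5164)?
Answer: -35143602/307220729 ≈ -0.11439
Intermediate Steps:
1/(23474/(-27222) - 40690/5164) = 1/(23474*(-1/27222) - 40690*1/5164) = 1/(-11737/13611 - 20345/2582) = 1/(-307220729/35143602) = -35143602/307220729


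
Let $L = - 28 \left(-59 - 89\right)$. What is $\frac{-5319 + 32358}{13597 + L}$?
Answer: $\frac{27039}{17741} \approx 1.5241$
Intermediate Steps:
$L = 4144$ ($L = \left(-28\right) \left(-148\right) = 4144$)
$\frac{-5319 + 32358}{13597 + L} = \frac{-5319 + 32358}{13597 + 4144} = \frac{27039}{17741}$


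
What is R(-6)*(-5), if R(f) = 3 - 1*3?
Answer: 0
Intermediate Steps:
R(f) = 0 (R(f) = 3 - 3 = 0)
R(-6)*(-5) = 0*(-5) = 0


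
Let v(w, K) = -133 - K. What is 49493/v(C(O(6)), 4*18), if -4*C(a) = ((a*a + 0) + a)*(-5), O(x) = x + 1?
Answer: -49493/205 ≈ -241.43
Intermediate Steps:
O(x) = 1 + x
C(a) = 5*a/4 + 5*a²/4 (C(a) = -((a*a + 0) + a)*(-5)/4 = -((a² + 0) + a)*(-5)/4 = -(a² + a)*(-5)/4 = -(a + a²)*(-5)/4 = -(-5*a - 5*a²)/4 = 5*a/4 + 5*a²/4)
49493/v(C(O(6)), 4*18) = 49493/(-133 - 4*18) = 49493/(-133 - 1*72) = 49493/(-133 - 72) = 49493/(-205) = 49493*(-1/205) = -49493/205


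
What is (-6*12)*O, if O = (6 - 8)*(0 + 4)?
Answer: 576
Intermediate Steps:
O = -8 (O = -2*4 = -8)
(-6*12)*O = -6*12*(-8) = -72*(-8) = 576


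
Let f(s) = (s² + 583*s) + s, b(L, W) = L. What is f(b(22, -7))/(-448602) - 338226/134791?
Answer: -2326149904/916174427 ≈ -2.5390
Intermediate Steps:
f(s) = s² + 584*s
f(b(22, -7))/(-448602) - 338226/134791 = (22*(584 + 22))/(-448602) - 338226/134791 = (22*606)*(-1/448602) - 338226*1/134791 = 13332*(-1/448602) - 338226/134791 = -202/6797 - 338226/134791 = -2326149904/916174427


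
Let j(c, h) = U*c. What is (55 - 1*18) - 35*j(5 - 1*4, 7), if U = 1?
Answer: 2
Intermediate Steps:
j(c, h) = c (j(c, h) = 1*c = c)
(55 - 1*18) - 35*j(5 - 1*4, 7) = (55 - 1*18) - 35*(5 - 1*4) = (55 - 18) - 35*(5 - 4) = 37 - 35*1 = 37 - 35 = 2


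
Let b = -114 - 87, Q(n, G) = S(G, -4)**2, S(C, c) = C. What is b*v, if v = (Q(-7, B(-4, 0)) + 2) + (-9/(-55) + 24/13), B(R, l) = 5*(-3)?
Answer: -32912142/715 ≈ -46031.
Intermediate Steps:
B(R, l) = -15
Q(n, G) = G**2
b = -201
v = 163742/715 (v = ((-15)**2 + 2) + (-9/(-55) + 24/13) = (225 + 2) + (-9*(-1/55) + 24*(1/13)) = 227 + (9/55 + 24/13) = 227 + 1437/715 = 163742/715 ≈ 229.01)
b*v = -201*163742/715 = -32912142/715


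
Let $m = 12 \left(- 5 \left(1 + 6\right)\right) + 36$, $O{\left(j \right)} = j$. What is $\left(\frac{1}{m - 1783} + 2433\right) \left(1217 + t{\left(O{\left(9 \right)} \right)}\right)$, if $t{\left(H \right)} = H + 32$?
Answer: $\frac{6632565980}{2167} \approx 3.0607 \cdot 10^{6}$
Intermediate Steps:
$t{\left(H \right)} = 32 + H$
$m = -384$ ($m = 12 \left(\left(-5\right) 7\right) + 36 = 12 \left(-35\right) + 36 = -420 + 36 = -384$)
$\left(\frac{1}{m - 1783} + 2433\right) \left(1217 + t{\left(O{\left(9 \right)} \right)}\right) = \left(\frac{1}{-384 - 1783} + 2433\right) \left(1217 + \left(32 + 9\right)\right) = \left(\frac{1}{-2167} + 2433\right) \left(1217 + 41\right) = \left(- \frac{1}{2167} + 2433\right) 1258 = \frac{5272310}{2167} \cdot 1258 = \frac{6632565980}{2167}$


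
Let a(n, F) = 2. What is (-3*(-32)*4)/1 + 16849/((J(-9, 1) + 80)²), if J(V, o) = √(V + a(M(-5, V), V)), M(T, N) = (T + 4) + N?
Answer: (-2471761*I + 61440*√7)/(-6393*I + 160*√7) ≈ 386.62 - 0.17375*I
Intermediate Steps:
M(T, N) = 4 + N + T (M(T, N) = (4 + T) + N = 4 + N + T)
J(V, o) = √(2 + V) (J(V, o) = √(V + 2) = √(2 + V))
(-3*(-32)*4)/1 + 16849/((J(-9, 1) + 80)²) = (-3*(-32)*4)/1 + 16849/((√(2 - 9) + 80)²) = (96*4)*1 + 16849/((√(-7) + 80)²) = 384*1 + 16849/((I*√7 + 80)²) = 384 + 16849/((80 + I*√7)²) = 384 + 16849/(80 + I*√7)²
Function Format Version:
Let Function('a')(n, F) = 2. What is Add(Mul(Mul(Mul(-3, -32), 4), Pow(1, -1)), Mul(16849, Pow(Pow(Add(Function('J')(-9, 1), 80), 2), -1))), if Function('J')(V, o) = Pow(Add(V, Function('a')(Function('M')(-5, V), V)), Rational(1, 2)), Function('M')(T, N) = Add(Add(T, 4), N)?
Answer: Mul(Pow(Add(Mul(-6393, I), Mul(160, Pow(7, Rational(1, 2)))), -1), Add(Mul(-2471761, I), Mul(61440, Pow(7, Rational(1, 2))))) ≈ Add(386.62, Mul(-0.17375, I))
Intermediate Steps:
Function('M')(T, N) = Add(4, N, T) (Function('M')(T, N) = Add(Add(4, T), N) = Add(4, N, T))
Function('J')(V, o) = Pow(Add(2, V), Rational(1, 2)) (Function('J')(V, o) = Pow(Add(V, 2), Rational(1, 2)) = Pow(Add(2, V), Rational(1, 2)))
Add(Mul(Mul(Mul(-3, -32), 4), Pow(1, -1)), Mul(16849, Pow(Pow(Add(Function('J')(-9, 1), 80), 2), -1))) = Add(Mul(Mul(Mul(-3, -32), 4), Pow(1, -1)), Mul(16849, Pow(Pow(Add(Pow(Add(2, -9), Rational(1, 2)), 80), 2), -1))) = Add(Mul(Mul(96, 4), 1), Mul(16849, Pow(Pow(Add(Pow(-7, Rational(1, 2)), 80), 2), -1))) = Add(Mul(384, 1), Mul(16849, Pow(Pow(Add(Mul(I, Pow(7, Rational(1, 2))), 80), 2), -1))) = Add(384, Mul(16849, Pow(Pow(Add(80, Mul(I, Pow(7, Rational(1, 2)))), 2), -1))) = Add(384, Mul(16849, Pow(Add(80, Mul(I, Pow(7, Rational(1, 2)))), -2)))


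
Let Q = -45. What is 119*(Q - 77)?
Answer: -14518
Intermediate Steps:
119*(Q - 77) = 119*(-45 - 77) = 119*(-122) = -14518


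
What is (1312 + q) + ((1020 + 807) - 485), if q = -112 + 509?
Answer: 3051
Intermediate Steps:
q = 397
(1312 + q) + ((1020 + 807) - 485) = (1312 + 397) + ((1020 + 807) - 485) = 1709 + (1827 - 485) = 1709 + 1342 = 3051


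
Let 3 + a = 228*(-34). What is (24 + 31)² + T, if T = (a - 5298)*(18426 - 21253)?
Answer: 36903856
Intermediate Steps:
a = -7755 (a = -3 + 228*(-34) = -3 - 7752 = -7755)
T = 36900831 (T = (-7755 - 5298)*(18426 - 21253) = -13053*(-2827) = 36900831)
(24 + 31)² + T = (24 + 31)² + 36900831 = 55² + 36900831 = 3025 + 36900831 = 36903856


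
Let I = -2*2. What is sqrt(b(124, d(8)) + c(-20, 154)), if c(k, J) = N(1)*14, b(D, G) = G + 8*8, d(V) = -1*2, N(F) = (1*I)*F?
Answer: sqrt(6) ≈ 2.4495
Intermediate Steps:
I = -4
N(F) = -4*F (N(F) = (1*(-4))*F = -4*F)
d(V) = -2
b(D, G) = 64 + G (b(D, G) = G + 64 = 64 + G)
c(k, J) = -56 (c(k, J) = -4*1*14 = -4*14 = -56)
sqrt(b(124, d(8)) + c(-20, 154)) = sqrt((64 - 2) - 56) = sqrt(62 - 56) = sqrt(6)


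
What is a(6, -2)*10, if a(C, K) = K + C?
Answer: 40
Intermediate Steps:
a(C, K) = C + K
a(6, -2)*10 = (6 - 2)*10 = 4*10 = 40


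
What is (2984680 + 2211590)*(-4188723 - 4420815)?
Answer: -44737484023260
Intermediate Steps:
(2984680 + 2211590)*(-4188723 - 4420815) = 5196270*(-8609538) = -44737484023260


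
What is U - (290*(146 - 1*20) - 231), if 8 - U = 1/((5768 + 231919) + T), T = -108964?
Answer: -4672773624/128723 ≈ -36301.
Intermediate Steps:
U = 1029783/128723 (U = 8 - 1/((5768 + 231919) - 108964) = 8 - 1/(237687 - 108964) = 8 - 1/128723 = 1029783/128723 ≈ 8.0000)
U - (290*(146 - 1*20) - 231) = 1029783/128723 - (290*(146 - 1*20) - 231) = 1029783/128723 - (290*(146 - 20) - 231) = 1029783/128723 - (290*126 - 231) = 1029783/128723 - (36540 - 231) = 1029783/128723 - 1*36309 = 1029783/128723 - 36309 = -4672773624/128723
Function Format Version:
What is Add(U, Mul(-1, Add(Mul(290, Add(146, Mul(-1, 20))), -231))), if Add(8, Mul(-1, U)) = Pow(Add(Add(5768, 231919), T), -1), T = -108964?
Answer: Rational(-4672773624, 128723) ≈ -36301.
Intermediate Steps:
U = Rational(1029783, 128723) (U = Add(8, Mul(-1, Pow(Add(Add(5768, 231919), -108964), -1))) = Add(8, Mul(-1, Pow(Add(237687, -108964), -1))) = Add(8, Mul(-1, Pow(128723, -1))) = Add(8, Mul(-1, Rational(1, 128723))) = Add(8, Rational(-1, 128723)) = Rational(1029783, 128723) ≈ 8.0000)
Add(U, Mul(-1, Add(Mul(290, Add(146, Mul(-1, 20))), -231))) = Add(Rational(1029783, 128723), Mul(-1, Add(Mul(290, Add(146, Mul(-1, 20))), -231))) = Add(Rational(1029783, 128723), Mul(-1, Add(Mul(290, Add(146, -20)), -231))) = Add(Rational(1029783, 128723), Mul(-1, Add(Mul(290, 126), -231))) = Add(Rational(1029783, 128723), Mul(-1, Add(36540, -231))) = Add(Rational(1029783, 128723), Mul(-1, 36309)) = Add(Rational(1029783, 128723), -36309) = Rational(-4672773624, 128723)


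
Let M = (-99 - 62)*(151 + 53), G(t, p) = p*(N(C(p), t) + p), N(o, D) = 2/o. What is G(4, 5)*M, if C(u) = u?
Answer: -886788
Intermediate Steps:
G(t, p) = p*(p + 2/p) (G(t, p) = p*(2/p + p) = p*(p + 2/p))
M = -32844 (M = -161*204 = -32844)
G(4, 5)*M = (2 + 5**2)*(-32844) = (2 + 25)*(-32844) = 27*(-32844) = -886788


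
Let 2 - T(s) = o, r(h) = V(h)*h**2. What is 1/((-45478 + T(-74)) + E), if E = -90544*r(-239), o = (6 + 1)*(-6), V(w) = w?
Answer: 1/1236099308502 ≈ 8.0900e-13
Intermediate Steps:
o = -42 (o = 7*(-6) = -42)
r(h) = h**3 (r(h) = h*h**2 = h**3)
T(s) = 44 (T(s) = 2 - 1*(-42) = 2 + 42 = 44)
E = 1236099353936 (E = -90544*(-239)**3 = -90544/(1/(-13651919)) = -90544/(-1/13651919) = -90544*(-13651919) = 1236099353936)
1/((-45478 + T(-74)) + E) = 1/((-45478 + 44) + 1236099353936) = 1/(-45434 + 1236099353936) = 1/1236099308502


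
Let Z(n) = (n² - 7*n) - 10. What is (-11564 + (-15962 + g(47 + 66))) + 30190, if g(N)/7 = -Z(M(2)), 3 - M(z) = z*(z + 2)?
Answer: 2314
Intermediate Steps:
M(z) = 3 - z*(2 + z) (M(z) = 3 - z*(z + 2) = 3 - z*(2 + z))
Z(n) = -10 + n² - 7*n
g(N) = -350 (g(N) = 7*(-(-10 + (3 - 1*2² - 2*2)² - 7*(3 - 1*2² - 2*2))) = 7*(-(-10 + (3 - 1*4 - 4)² - 7*(3 - 1*4 - 4))) = 7*(-(-10 + (3 - 4 - 4)² - 7*(3 - 4 - 4))) = 7*(-(-10 + (-5)² - 7*(-5))) = 7*(-(-10 + 25 + 35)) = 7*(-1*50) = 7*(-50) = -350)
(-11564 + (-15962 + g(47 + 66))) + 30190 = (-11564 + (-15962 - 350)) + 30190 = (-11564 - 16312) + 30190 = -27876 + 30190 = 2314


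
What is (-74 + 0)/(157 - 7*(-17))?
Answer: -37/138 ≈ -0.26812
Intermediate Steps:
(-74 + 0)/(157 - 7*(-17)) = -74/(157 + 119) = -74/276 = -74*1/276 = -37/138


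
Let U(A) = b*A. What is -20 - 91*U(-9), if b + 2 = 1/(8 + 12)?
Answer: -32341/20 ≈ -1617.1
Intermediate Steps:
b = -39/20 (b = -2 + 1/(8 + 12) = -2 + 1/20 = -39/20 ≈ -1.9500)
U(A) = -39*A/20
-20 - 91*U(-9) = -20 - (-3549)*(-9)/20 = -20 - 91*351/20 = -20 - 31941/20 = -32341/20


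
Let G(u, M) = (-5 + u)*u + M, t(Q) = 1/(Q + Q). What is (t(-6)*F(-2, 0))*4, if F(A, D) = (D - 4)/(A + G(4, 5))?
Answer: -4/3 ≈ -1.3333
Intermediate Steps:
t(Q) = 1/(2*Q)
G(u, M) = M + u*(-5 + u) (G(u, M) = u*(-5 + u) + M = M + u*(-5 + u))
F(A, D) = (-4 + D)/(1 + A) (F(A, D) = (D - 4)/(A + (5 + 4**2 - 5*4)) = (-4 + D)/(A + (5 + 16 - 20)) = (-4 + D)/(A + 1) = (-4 + D)/(1 + A))
(t(-6)*F(-2, 0))*4 = (((1/2)/(-6))*((-4 + 0)/(1 - 2)))*4 = (((1/2)*(-1/6))*(-4/(-1)))*4 = -(-1)*(-4)/12*4 = -1/12*4*4 = -1/3*4 = -4/3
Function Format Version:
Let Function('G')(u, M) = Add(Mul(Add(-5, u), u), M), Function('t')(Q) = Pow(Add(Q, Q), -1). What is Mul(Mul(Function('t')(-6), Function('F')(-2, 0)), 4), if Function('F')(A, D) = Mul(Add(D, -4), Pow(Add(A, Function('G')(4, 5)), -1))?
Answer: Rational(-4, 3) ≈ -1.3333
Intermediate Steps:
Function('t')(Q) = Mul(Rational(1, 2), Pow(Q, -1)) (Function('t')(Q) = Pow(Mul(2, Q), -1) = Mul(Rational(1, 2), Pow(Q, -1)))
Function('G')(u, M) = Add(M, Mul(u, Add(-5, u))) (Function('G')(u, M) = Add(Mul(u, Add(-5, u)), M) = Add(M, Mul(u, Add(-5, u))))
Function('F')(A, D) = Mul(Pow(Add(1, A), -1), Add(-4, D)) (Function('F')(A, D) = Mul(Add(D, -4), Pow(Add(A, Add(5, Pow(4, 2), Mul(-5, 4))), -1)) = Mul(Add(-4, D), Pow(Add(A, Add(5, 16, -20)), -1)) = Mul(Add(-4, D), Pow(Add(A, 1), -1)) = Mul(Add(-4, D), Pow(Add(1, A), -1)) = Mul(Pow(Add(1, A), -1), Add(-4, D)))
Mul(Mul(Function('t')(-6), Function('F')(-2, 0)), 4) = Mul(Mul(Mul(Rational(1, 2), Pow(-6, -1)), Mul(Pow(Add(1, -2), -1), Add(-4, 0))), 4) = Mul(Mul(Mul(Rational(1, 2), Rational(-1, 6)), Mul(Pow(-1, -1), -4)), 4) = Mul(Mul(Rational(-1, 12), Mul(-1, -4)), 4) = Mul(Mul(Rational(-1, 12), 4), 4) = Mul(Rational(-1, 3), 4) = Rational(-4, 3)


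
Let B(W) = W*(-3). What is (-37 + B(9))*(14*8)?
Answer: -7168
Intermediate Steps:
B(W) = -3*W
(-37 + B(9))*(14*8) = (-37 - 3*9)*(14*8) = (-37 - 27)*112 = -64*112 = -7168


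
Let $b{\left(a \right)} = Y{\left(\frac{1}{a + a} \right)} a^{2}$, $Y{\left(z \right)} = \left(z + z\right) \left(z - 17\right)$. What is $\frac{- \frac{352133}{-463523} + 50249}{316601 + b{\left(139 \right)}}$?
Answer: $\frac{46583838720}{291313544471} \approx 0.15991$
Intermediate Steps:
$Y{\left(z \right)} = 2 z \left(-17 + z\right)$
$b{\left(a \right)} = a \left(-17 + \frac{1}{2 a}\right)$ ($b{\left(a \right)} = \frac{2 \left(-17 + \frac{1}{a + a}\right)}{a + a} a^{2} = \frac{2 \left(-17 + \frac{1}{2 a}\right)}{2 a} a^{2} = 2 \frac{1}{2 a} \left(-17 + \frac{1}{2 a}\right) a^{2} = \frac{-17 + \frac{1}{2 a}}{a} a^{2} = a \left(-17 + \frac{1}{2 a}\right)$)
$\frac{- \frac{352133}{-463523} + 50249}{316601 + b{\left(139 \right)}} = \frac{- \frac{352133}{-463523} + 50249}{316601 + \left(\frac{1}{2} - 2363\right)} = \frac{\left(-352133\right) \left(- \frac{1}{463523}\right) + 50249}{316601 + \left(\frac{1}{2} - 2363\right)} = \frac{\frac{352133}{463523} + 50249}{316601 - \frac{4725}{2}} = \frac{23291919360}{463523 \cdot \frac{628477}{2}} = \frac{23291919360}{463523} \cdot \frac{2}{628477} = \frac{46583838720}{291313544471}$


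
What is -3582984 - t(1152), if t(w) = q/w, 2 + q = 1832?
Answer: -687933233/192 ≈ -3.5830e+6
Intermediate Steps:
q = 1830 (q = -2 + 1832 = 1830)
t(w) = 1830/w
-3582984 - t(1152) = -3582984 - 1830/1152 = -3582984 - 1*305/192 = -3582984 - 305/192 = -687933233/192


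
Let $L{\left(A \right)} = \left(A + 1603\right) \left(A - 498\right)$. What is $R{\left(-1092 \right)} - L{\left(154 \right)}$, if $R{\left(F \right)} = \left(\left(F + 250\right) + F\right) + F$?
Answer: $601382$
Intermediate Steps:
$L{\left(A \right)} = \left(-498 + A\right) \left(1603 + A\right)$ ($L{\left(A \right)} = \left(1603 + A\right) \left(-498 + A\right) = \left(-498 + A\right) \left(1603 + A\right)$)
$R{\left(F \right)} = 250 + 3 F$ ($R{\left(F \right)} = \left(\left(250 + F\right) + F\right) + F = \left(250 + 2 F\right) + F = 250 + 3 F$)
$R{\left(-1092 \right)} - L{\left(154 \right)} = \left(250 + 3 \left(-1092\right)\right) - \left(-798294 + 154^{2} + 1105 \cdot 154\right) = \left(250 - 3276\right) - \left(-798294 + 23716 + 170170\right) = -3026 - -604408 = -3026 + 604408 = 601382$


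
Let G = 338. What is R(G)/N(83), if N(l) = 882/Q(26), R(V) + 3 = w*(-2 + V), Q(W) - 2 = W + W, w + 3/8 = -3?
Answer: -3411/49 ≈ -69.612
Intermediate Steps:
w = -27/8 (w = -3/8 - 3 = -27/8 ≈ -3.3750)
Q(W) = 2 + 2*W (Q(W) = 2 + (W + W) = 2 + 2*W)
R(V) = 15/4 - 27*V/8 (R(V) = -3 - 27*(-2 + V)/8 = -3 + (27/4 - 27*V/8) = 15/4 - 27*V/8)
N(l) = 49/3 (N(l) = 882/(2 + 2*26) = 882/(2 + 52) = 882/54 = 882*(1/54) = 49/3)
R(G)/N(83) = (15/4 - 27/8*338)/(49/3) = (15/4 - 4563/4)*(3/49) = -1137*3/49 = -3411/49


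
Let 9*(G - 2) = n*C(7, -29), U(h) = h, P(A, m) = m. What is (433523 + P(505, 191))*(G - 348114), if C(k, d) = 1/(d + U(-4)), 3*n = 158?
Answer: -134524182266300/891 ≈ -1.5098e+11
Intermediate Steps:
n = 158/3 (n = (⅓)*158 = 158/3 ≈ 52.667)
C(k, d) = 1/(-4 + d) (C(k, d) = 1/(d - 4) = 1/(-4 + d))
G = 1624/891 (G = 2 + (158/(3*(-4 - 29)))/9 = 2 + ((158/3)/(-33))/9 = 2 + ((158/3)*(-1/33))/9 = 2 + (⅑)*(-158/99) = 2 - 158/891 = 1624/891 ≈ 1.8227)
(433523 + P(505, 191))*(G - 348114) = (433523 + 191)*(1624/891 - 348114) = 433714*(-310167950/891) = -134524182266300/891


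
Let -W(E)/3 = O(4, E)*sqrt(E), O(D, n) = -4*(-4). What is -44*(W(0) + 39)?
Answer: -1716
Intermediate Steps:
O(D, n) = 16
W(E) = -48*sqrt(E)
-44*(W(0) + 39) = -44*(-48*sqrt(0) + 39) = -44*(-48*0 + 39) = -44*(0 + 39) = -44*39 = -1716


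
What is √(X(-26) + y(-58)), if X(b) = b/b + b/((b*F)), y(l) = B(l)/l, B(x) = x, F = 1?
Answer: √3 ≈ 1.7320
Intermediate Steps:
y(l) = 1 (y(l) = l/l = 1)
X(b) = 2 (X(b) = b/b + b/((b*1)) = 1 + b/b = 1 + 1 = 2)
√(X(-26) + y(-58)) = √(2 + 1) = √3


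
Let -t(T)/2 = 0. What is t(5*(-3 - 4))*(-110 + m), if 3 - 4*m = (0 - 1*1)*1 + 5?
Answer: 0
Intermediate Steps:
m = -¼ (m = ¾ - ((0 - 1*1)*1 + 5)/4 = ¾ - ((0 - 1)*1 + 5)/4 = ¾ - (-1*1 + 5)/4 = ¾ - (-1 + 5)/4 = ¾ - ¼*4 = ¾ - 1 = -¼ ≈ -0.25000)
t(T) = 0 (t(T) = -2*0 = 0)
t(5*(-3 - 4))*(-110 + m) = 0*(-110 - ¼) = 0*(-441/4) = 0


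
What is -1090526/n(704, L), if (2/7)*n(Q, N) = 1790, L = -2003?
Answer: -1090526/6265 ≈ -174.07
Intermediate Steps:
n(Q, N) = 6265 (n(Q, N) = (7/2)*1790 = 6265)
-1090526/n(704, L) = -1090526/6265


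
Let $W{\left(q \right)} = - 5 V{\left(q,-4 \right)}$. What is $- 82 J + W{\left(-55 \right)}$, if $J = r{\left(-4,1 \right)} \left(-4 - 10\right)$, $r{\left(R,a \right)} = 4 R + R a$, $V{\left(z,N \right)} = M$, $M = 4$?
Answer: $-22980$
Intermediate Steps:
$V{\left(z,N \right)} = 4$
$W{\left(q \right)} = -20$ ($W{\left(q \right)} = \left(-5\right) 4 = -20$)
$J = 280$ ($J = - 4 \left(4 + 1\right) \left(-4 - 10\right) = \left(-4\right) 5 \left(-4 - 10\right) = \left(-20\right) \left(-14\right) = 280$)
$- 82 J + W{\left(-55 \right)} = \left(-82\right) 280 - 20 = -22960 - 20 = -22980$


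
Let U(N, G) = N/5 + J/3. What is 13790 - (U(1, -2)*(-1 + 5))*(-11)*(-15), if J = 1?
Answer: 13438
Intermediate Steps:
U(N, G) = 1/3 + N/5 (U(N, G) = N/5 + 1/3 = 1/3 + N/5)
13790 - (U(1, -2)*(-1 + 5))*(-11)*(-15) = 13790 - ((1/3 + (1/5)*1)*(-1 + 5))*(-11)*(-15) = 13790 - ((1/3 + 1/5)*4)*(-11)*(-15) = 13790 - ((8/15)*4)*(-11)*(-15) = 13790 - (32/15)*(-11)*(-15) = 13790 - (-352)*(-15)/15 = 13790 - 1*352 = 13790 - 352 = 13438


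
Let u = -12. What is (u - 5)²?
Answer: 289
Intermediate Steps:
(u - 5)² = (-12 - 5)² = (-17)² = 289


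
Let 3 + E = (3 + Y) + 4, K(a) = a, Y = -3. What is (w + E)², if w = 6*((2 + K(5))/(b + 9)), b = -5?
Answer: 529/4 ≈ 132.25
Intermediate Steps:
E = 1 (E = -3 + ((3 - 3) + 4) = -3 + (0 + 4) = -3 + 4 = 1)
w = 21/2 (w = 6*((2 + 5)/(-5 + 9)) = 6*(7/4) = 21/2 ≈ 10.500)
(w + E)² = (21/2 + 1)² = (23/2)² = 529/4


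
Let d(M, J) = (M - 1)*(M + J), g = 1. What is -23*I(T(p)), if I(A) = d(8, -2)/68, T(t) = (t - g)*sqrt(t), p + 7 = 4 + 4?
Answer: -483/34 ≈ -14.206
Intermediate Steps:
d(M, J) = (-1 + M)*(J + M)
p = 1 (p = -7 + (4 + 4) = -7 + 8 = 1)
T(t) = sqrt(t)*(-1 + t) (T(t) = (t - 1*1)*sqrt(t) = (t - 1)*sqrt(t) = (-1 + t)*sqrt(t) = sqrt(t)*(-1 + t))
I(A) = 21/34 (I(A) = (8**2 - 1*(-2) - 1*8 - 2*8)/68 = (64 + 2 - 8 - 16)*(1/68) = 42*(1/68) = 21/34)
-23*I(T(p)) = -23*21/34 = -483/34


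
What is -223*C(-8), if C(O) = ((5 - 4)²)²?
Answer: -223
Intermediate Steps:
C(O) = 1 (C(O) = (1²)² = 1² = 1)
-223*C(-8) = -223*1 = -223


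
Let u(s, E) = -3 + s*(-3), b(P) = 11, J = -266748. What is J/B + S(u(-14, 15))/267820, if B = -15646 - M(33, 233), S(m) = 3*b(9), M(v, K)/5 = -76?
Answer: 35720476569/2044270060 ≈ 17.473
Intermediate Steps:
M(v, K) = -380 (M(v, K) = 5*(-76) = -380)
u(s, E) = -3 - 3*s
S(m) = 33 (S(m) = 3*11 = 33)
B = -15266 (B = -15646 - 1*(-380) = -15646 + 380 = -15266)
J/B + S(u(-14, 15))/267820 = -266748/(-15266) + 33/267820 = -266748*(-1/15266) + 33*(1/267820) = 133374/7633 + 33/267820 = 35720476569/2044270060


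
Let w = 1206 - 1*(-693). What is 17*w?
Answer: 32283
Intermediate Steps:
w = 1899 (w = 1206 + 693 = 1899)
17*w = 17*1899 = 32283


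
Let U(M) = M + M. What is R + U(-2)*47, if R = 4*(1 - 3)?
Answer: -196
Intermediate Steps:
R = -8 (R = 4*(-2) = -8)
U(M) = 2*M
R + U(-2)*47 = -8 + (2*(-2))*47 = -8 - 4*47 = -8 - 188 = -196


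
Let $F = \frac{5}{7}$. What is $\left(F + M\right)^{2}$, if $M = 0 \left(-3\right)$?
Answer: $\frac{25}{49} \approx 0.5102$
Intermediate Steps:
$F = \frac{5}{7}$ ($F = 5 \cdot \frac{1}{7} = \frac{5}{7} \approx 0.71429$)
$M = 0$
$\left(F + M\right)^{2} = \left(\frac{5}{7} + 0\right)^{2} = \left(\frac{5}{7}\right)^{2} = \frac{25}{49}$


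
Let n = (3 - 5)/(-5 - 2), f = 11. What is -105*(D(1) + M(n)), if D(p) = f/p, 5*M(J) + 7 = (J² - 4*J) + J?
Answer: -6942/7 ≈ -991.71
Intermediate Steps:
n = 2/7 (n = -2/(-7) = -2*(-⅐) = 2/7 ≈ 0.28571)
M(J) = -7/5 - 3*J/5 + J²/5 (M(J) = -7/5 + ((J² - 4*J) + J)/5 = -7/5 + (J² - 3*J)/5 = -7/5 + (-3*J/5 + J²/5) = -7/5 - 3*J/5 + J²/5)
D(p) = 11/p
-105*(D(1) + M(n)) = -105*(11/1 + (-7/5 - ⅗*2/7 + (2/7)²/5)) = -105*(11*1 + (-7/5 - 6/35 + (⅕)*(4/49))) = -105*(11 + (-7/5 - 6/35 + 4/245)) = -105*(11 - 381/245) = -105*2314/245 = -6942/7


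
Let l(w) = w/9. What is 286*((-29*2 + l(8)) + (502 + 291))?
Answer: 1894178/9 ≈ 2.1046e+5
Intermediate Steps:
l(w) = w/9 (l(w) = w*(1/9) = w/9)
286*((-29*2 + l(8)) + (502 + 291)) = 286*((-29*2 + (1/9)*8) + (502 + 291)) = 286*((-58 + 8/9) + 793) = 286*(-514/9 + 793) = 286*(6623/9) = 1894178/9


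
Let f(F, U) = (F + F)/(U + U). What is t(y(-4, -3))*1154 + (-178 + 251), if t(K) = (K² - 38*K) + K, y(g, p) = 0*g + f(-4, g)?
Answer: -41471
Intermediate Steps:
f(F, U) = F/U (f(F, U) = (2*F)/((2*U)) = (2*F)*(1/(2*U)) = F/U)
y(g, p) = -4/g (y(g, p) = 0*g - 4/g = 0 - 4/g = -4/g)
t(K) = K² - 37*K
t(y(-4, -3))*1154 + (-178 + 251) = ((-4/(-4))*(-37 - 4/(-4)))*1154 + (-178 + 251) = ((-4*(-¼))*(-37 - 4*(-¼)))*1154 + 73 = (1*(-37 + 1))*1154 + 73 = (1*(-36))*1154 + 73 = -36*1154 + 73 = -41544 + 73 = -41471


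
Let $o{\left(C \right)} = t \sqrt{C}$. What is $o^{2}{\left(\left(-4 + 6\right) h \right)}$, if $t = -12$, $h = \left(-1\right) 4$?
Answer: $-1152$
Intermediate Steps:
$h = -4$
$o{\left(C \right)} = - 12 \sqrt{C}$
$o^{2}{\left(\left(-4 + 6\right) h \right)} = \left(- 12 \sqrt{\left(-4 + 6\right) \left(-4\right)}\right)^{2} = \left(- 12 \sqrt{2 \left(-4\right)}\right)^{2} = \left(- 12 \sqrt{-8}\right)^{2} = \left(- 12 \cdot 2 i \sqrt{2}\right)^{2} = \left(- 24 i \sqrt{2}\right)^{2} = -1152$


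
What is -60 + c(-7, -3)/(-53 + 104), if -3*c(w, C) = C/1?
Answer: -3059/51 ≈ -59.980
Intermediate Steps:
c(w, C) = -C/3 (c(w, C) = -C/(3*1) = -C/3)
-60 + c(-7, -3)/(-53 + 104) = -60 + (-⅓*(-3))/(-53 + 104) = -60 + 1/51 = -3059/51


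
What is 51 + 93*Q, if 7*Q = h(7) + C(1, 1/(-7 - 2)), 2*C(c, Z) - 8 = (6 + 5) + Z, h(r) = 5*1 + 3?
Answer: 5938/21 ≈ 282.76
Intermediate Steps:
h(r) = 8 (h(r) = 5 + 3 = 8)
C(c, Z) = 19/2 + Z/2 (C(c, Z) = 4 + ((6 + 5) + Z)/2 = 4 + (11 + Z)/2 = 4 + (11/2 + Z/2) = 19/2 + Z/2)
Q = 157/63 (Q = (8 + (19/2 + 1/(2*(-7 - 2))))/7 = (8 + (19/2 + (½)/(-9)))/7 = (8 + (19/2 + (½)*(-⅑)))/7 = (8 + (19/2 - 1/18))/7 = (8 + 85/9)/7 = (⅐)*(157/9) = 157/63 ≈ 2.4921)
51 + 93*Q = 51 + 93*(157/63) = 51 + 4867/21 = 5938/21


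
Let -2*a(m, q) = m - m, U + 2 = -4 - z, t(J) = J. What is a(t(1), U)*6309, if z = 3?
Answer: 0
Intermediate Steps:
U = -9 (U = -2 + (-4 - 1*3) = -2 + (-4 - 3) = -2 - 7 = -9)
a(m, q) = 0 (a(m, q) = -(m - m)/2 = -1/2*0 = 0)
a(t(1), U)*6309 = 0*6309 = 0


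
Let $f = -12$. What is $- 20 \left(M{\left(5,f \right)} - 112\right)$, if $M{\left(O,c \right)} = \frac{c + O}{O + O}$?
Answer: $2254$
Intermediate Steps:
$M{\left(O,c \right)} = \frac{O + c}{2 O}$
$- 20 \left(M{\left(5,f \right)} - 112\right) = - 20 \left(\frac{5 - 12}{2 \cdot 5} - 112\right) = - 20 \left(\frac{1}{2} \cdot \frac{1}{5} \left(-7\right) - 112\right) = - 20 \left(- \frac{7}{10} - 112\right) = \left(-20\right) \left(- \frac{1127}{10}\right) = 2254$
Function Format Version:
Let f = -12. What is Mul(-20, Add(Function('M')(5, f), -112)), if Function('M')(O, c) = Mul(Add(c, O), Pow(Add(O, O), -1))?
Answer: 2254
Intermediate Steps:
Function('M')(O, c) = Mul(Rational(1, 2), Pow(O, -1), Add(O, c)) (Function('M')(O, c) = Mul(Add(O, c), Pow(Mul(2, O), -1)) = Mul(Add(O, c), Mul(Rational(1, 2), Pow(O, -1))) = Mul(Rational(1, 2), Pow(O, -1), Add(O, c)))
Mul(-20, Add(Function('M')(5, f), -112)) = Mul(-20, Add(Mul(Rational(1, 2), Pow(5, -1), Add(5, -12)), -112)) = Mul(-20, Add(Mul(Rational(1, 2), Rational(1, 5), -7), -112)) = Mul(-20, Add(Rational(-7, 10), -112)) = Mul(-20, Rational(-1127, 10)) = 2254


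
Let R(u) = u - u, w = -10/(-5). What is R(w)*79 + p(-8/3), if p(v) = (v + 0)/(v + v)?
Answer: ½ ≈ 0.50000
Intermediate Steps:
p(v) = ½ (p(v) = v/((2*v)) = v*(1/(2*v)) = ½)
w = 2 (w = -10*(-⅕) = 2)
R(u) = 0
R(w)*79 + p(-8/3) = 0*79 + ½ = 0 + ½ = ½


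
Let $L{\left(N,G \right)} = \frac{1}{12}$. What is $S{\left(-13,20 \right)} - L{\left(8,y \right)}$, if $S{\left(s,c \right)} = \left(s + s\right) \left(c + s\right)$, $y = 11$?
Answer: $- \frac{2185}{12} \approx -182.08$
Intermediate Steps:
$S{\left(s,c \right)} = 2 s \left(c + s\right)$
$L{\left(N,G \right)} = \frac{1}{12}$
$S{\left(-13,20 \right)} - L{\left(8,y \right)} = 2 \left(-13\right) \left(20 - 13\right) - \frac{1}{12} = 2 \left(-13\right) 7 - \frac{1}{12} = -182 - \frac{1}{12} = - \frac{2185}{12}$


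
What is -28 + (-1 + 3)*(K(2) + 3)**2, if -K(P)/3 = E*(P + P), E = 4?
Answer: 4022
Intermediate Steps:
K(P) = -24*P (K(P) = -12*(P + P) = -12*2*P = -24*P)
-28 + (-1 + 3)*(K(2) + 3)**2 = -28 + (-1 + 3)*(-24*2 + 3)**2 = -28 + 2*(-48 + 3)**2 = -28 + 2*(-45)**2 = -28 + 2*2025 = -28 + 4050 = 4022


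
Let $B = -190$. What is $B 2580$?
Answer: $-490200$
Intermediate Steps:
$B 2580 = \left(-190\right) 2580 = -490200$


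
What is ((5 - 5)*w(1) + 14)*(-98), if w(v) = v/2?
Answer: -1372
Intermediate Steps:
w(v) = v/2 (w(v) = v*(1/2) = v/2)
((5 - 5)*w(1) + 14)*(-98) = ((5 - 5)*((1/2)*1) + 14)*(-98) = (0*(1/2) + 14)*(-98) = (0 + 14)*(-98) = 14*(-98) = -1372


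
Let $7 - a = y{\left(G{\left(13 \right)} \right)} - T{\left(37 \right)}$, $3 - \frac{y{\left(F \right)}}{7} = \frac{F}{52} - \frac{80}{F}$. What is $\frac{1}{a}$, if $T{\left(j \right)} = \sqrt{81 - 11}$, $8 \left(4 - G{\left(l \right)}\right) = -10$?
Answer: $- \frac{9341904}{1115202941} - \frac{389376 \sqrt{70}}{5576014705} \approx -0.0089611$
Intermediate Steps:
$G{\left(l \right)} = \frac{21}{4}$ ($G{\left(l \right)} = 4 - - \frac{5}{4} = 4 + \frac{5}{4} = \frac{21}{4}$)
$y{\left(F \right)} = 21 + \frac{560}{F} - \frac{7 F}{52}$ ($y{\left(F \right)} = 21 - 7 \left(\frac{F}{52} - \frac{80}{F}\right) = 21 - 7 \left(- \frac{80}{F} + \frac{F}{52}\right) = 21 - \left(- \frac{560}{F} + \frac{7 F}{52}\right) = 21 + \frac{560}{F} - \frac{7 F}{52}$)
$T{\left(j \right)} = \sqrt{70}$
$a = - \frac{74855}{624} + \sqrt{70}$ ($a = 7 - \left(\left(21 + \frac{560}{\frac{21}{4}} - \frac{147}{208}\right) - \sqrt{70}\right) = 7 - \left(\left(21 + 560 \cdot \frac{4}{21} - \frac{147}{208}\right) - \sqrt{70}\right) = 7 - \left(\left(21 + \frac{320}{3} - \frac{147}{208}\right) - \sqrt{70}\right) = 7 - \left(\frac{79223}{624} - \sqrt{70}\right) = - \frac{74855}{624} + \sqrt{70} \approx -111.59$)
$\frac{1}{a} = \frac{1}{- \frac{74855}{624} + \sqrt{70}}$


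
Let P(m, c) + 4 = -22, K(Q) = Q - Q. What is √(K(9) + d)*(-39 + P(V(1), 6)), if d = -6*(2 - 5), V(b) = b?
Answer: -195*√2 ≈ -275.77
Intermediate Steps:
K(Q) = 0
d = 18 (d = -6*(-3) = 18)
P(m, c) = -26 (P(m, c) = -4 - 22 = -26)
√(K(9) + d)*(-39 + P(V(1), 6)) = √(0 + 18)*(-39 - 26) = √18*(-65) = (3*√2)*(-65) = -195*√2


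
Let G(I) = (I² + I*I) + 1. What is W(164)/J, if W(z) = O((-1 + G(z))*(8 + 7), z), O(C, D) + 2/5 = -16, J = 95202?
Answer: -1/5805 ≈ -0.00017227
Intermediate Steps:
G(I) = 1 + 2*I² (G(I) = (I² + I²) + 1 = 2*I² + 1 = 1 + 2*I²)
O(C, D) = -82/5 (O(C, D) = -⅖ - 16 = -82/5)
W(z) = -82/5
W(164)/J = -82/5/95202 = -82/5*1/95202 = -1/5805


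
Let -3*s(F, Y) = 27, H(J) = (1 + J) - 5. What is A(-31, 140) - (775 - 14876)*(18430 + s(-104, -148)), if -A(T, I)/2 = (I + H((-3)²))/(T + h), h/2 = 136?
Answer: 62600839271/241 ≈ 2.5975e+8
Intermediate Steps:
H(J) = -4 + J
s(F, Y) = -9 (s(F, Y) = -⅓*27 = -9)
h = 272 (h = 2*136 = 272)
A(T, I) = -2*(5 + I)/(272 + T) (A(T, I) = -2*(I + (-4 + (-3)²))/(T + 272) = -2*(I + (-4 + 9))/(272 + T) = -2*(I + 5)/(272 + T) = -2*(5 + I)/(272 + T))
A(-31, 140) - (775 - 14876)*(18430 + s(-104, -148)) = 2*(-5 - 1*140)/(272 - 31) - (775 - 14876)*(18430 - 9) = 2*(-5 - 140)/241 - (-14101)*18421 = 2*(1/241)*(-145) - 1*(-259754521) = -290/241 + 259754521 = 62600839271/241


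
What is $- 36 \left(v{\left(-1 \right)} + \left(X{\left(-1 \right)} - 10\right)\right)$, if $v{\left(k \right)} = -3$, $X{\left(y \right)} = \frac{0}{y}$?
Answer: $468$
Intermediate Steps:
$X{\left(y \right)} = 0$
$- 36 \left(v{\left(-1 \right)} + \left(X{\left(-1 \right)} - 10\right)\right) = - 36 \left(-3 + \left(0 - 10\right)\right) = - 36 \left(-3 - 10\right) = \left(-36\right) \left(-13\right) = 468$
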